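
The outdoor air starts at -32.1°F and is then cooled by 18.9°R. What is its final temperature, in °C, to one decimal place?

-46.1°C

Initial temperature in Celsius: (-32.1 - 32) × 5/9 = -35.6111°C.
The 18.9°R change is an interval, so only the factor 5/9 applies: -18.9 × 5/9 = -10.5000°C.
Final Celsius temperature: -35.6111 - 10.5000 = -46.1111°C.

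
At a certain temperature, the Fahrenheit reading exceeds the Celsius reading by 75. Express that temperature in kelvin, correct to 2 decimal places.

326.90 K

Let x be the Celsius reading; then the Fahrenheit reading is 1.8·x + 32.
(1.8·x + 32) - x = 75  ⇒  (0.8)·x = 43  ⇒  x = 53.7500°C.
In kelvin: 53.7500 + 273.15 = 326.90 K.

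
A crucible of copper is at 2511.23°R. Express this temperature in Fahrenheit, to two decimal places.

2051.56°F

In Celsius: (2511.23 - 491.67) × 5/9 = 1121.9778°C.
In Fahrenheit: 1121.9778 × 1.8 + 32 = 2051.56°F.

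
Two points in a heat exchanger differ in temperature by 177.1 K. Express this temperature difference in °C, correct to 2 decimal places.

177.10°C

Kelvin and Celsius degrees are the same size, so the interval is unchanged: 177.10.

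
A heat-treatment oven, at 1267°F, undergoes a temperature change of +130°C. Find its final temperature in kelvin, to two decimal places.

1089.26 K

Initial temperature in Celsius: (1267 - 32) × 5/9 = 686.1111°C.
Final Celsius temperature: 686.1111 + 130.0000 = 816.1111°C.
In kelvin: 816.1111 + 273.15 = 1089.26 K.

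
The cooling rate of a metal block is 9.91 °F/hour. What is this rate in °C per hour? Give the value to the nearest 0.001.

5.506 °C/hour

The quantity depends on a temperature interval, so only the ratio of degree sizes applies; the offset between the scales is irrelevant.
A change of 1°F is a change of 5/9°C, so 9.91 × 5/9 = 5.506.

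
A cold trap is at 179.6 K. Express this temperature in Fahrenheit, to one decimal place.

-136.4°F

In Celsius: 179.6 - 273.15 = -93.5500°C.
In Fahrenheit: -93.5500 × 1.8 + 32 = -136.4°F.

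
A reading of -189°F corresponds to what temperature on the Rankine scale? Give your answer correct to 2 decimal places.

In Celsius: (-189 - 32) × 5/9 = -122.7778°C.
In Rankine: -122.7778 × 1.8 + 491.67 = 270.67°R.

270.67°R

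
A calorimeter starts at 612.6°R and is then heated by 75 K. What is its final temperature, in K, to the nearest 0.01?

Initial temperature in Celsius: (612.6 - 491.67) × 5/9 = 67.1833°C.
The 75 K change is an interval; Kelvin and Celsius degrees are the same size, so ΔC = +75°C.
Final Celsius temperature: 67.1833 + 75.0000 = 142.1833°C.
In kelvin: 142.1833 + 273.15 = 415.33 K.

415.33 K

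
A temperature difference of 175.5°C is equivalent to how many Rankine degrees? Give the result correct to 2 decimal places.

315.90°R

For a temperature interval the offset drops out; only the factor 1.8 applies.
175.5 × 1.8 = 315.90.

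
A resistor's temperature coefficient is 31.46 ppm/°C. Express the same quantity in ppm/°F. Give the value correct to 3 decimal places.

Since only a temperature interval is involved, the additive offset between the scales drops out.
A change of 1°F is a change of 5/9°C, so per °F the value is 31.46 × 5/9 = 17.478.

17.478 ppm/°F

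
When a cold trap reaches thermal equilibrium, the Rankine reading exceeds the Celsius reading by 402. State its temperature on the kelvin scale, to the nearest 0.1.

161.1 K

Let x be the Rankine reading; then the Celsius reading is 5/9·x - 273.15.
(5/9·x - 273.15) - x = -402  ⇒  (-4/9)·x = -128.85  ⇒  x = 289.9125°R.
In Celsius: (289.9125 - 491.67) × 5/9 = -112.0875°C.
In kelvin: -112.0875 + 273.15 = 161.1 K.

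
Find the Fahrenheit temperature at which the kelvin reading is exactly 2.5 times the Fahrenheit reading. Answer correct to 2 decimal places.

131.33°F

Let F be the Fahrenheit reading. The kelvin reading is K = 5/9·F + 255.372.
Require K = 2.5·F: 5/9·F + 255.372 = 2.5·F.
(-35/18)·F = -255.372  ⇒  F = 131.33.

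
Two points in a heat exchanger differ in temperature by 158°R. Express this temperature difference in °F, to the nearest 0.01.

Rankine and Fahrenheit degrees are the same size, so the interval is unchanged: 158.00.

158.00°F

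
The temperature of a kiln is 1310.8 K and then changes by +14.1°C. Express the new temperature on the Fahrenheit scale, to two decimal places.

Initial temperature in Celsius: 1310.8 - 273.15 = 1037.6500°C.
Final Celsius temperature: 1037.6500 + 14.1000 = 1051.7500°C.
In Fahrenheit: 1051.7500 × 1.8 + 32 = 1925.15°F.

1925.15°F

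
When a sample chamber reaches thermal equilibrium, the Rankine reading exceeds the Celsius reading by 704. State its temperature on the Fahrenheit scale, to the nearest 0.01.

Let x be the Celsius reading; then the Rankine reading is 1.8·x + 491.67.
(1.8·x + 491.67) - x = 704  ⇒  (0.8)·x = 212.33  ⇒  x = 265.4125°C.
In Fahrenheit: 265.4125 × 1.8 + 32 = 509.74°F.

509.74°F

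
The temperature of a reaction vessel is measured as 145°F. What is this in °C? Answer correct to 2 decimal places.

62.78°C

In Celsius: (145 - 32) × 5/9 = 62.7778°C.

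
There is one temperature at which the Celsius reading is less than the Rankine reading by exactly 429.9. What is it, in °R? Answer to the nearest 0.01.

352.69°R

Let R be the Rankine reading. The Celsius reading is C = 5/9·R - 273.15.
Require C - R = -429.9: (-4/9)·R - 273.15 = -429.9.
R = (-429.9 + 273.15) / (-4/9) = 352.69.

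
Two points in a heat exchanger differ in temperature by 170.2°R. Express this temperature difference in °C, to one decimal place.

An interval of 1°R corresponds to 5/9°C.
170.2 × 5/9 = 94.6.

94.6°C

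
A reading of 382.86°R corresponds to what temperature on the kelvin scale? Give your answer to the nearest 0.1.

212.7 K

In Celsius: (382.86 - 491.67) × 5/9 = -60.4500°C.
In kelvin: -60.4500 + 273.15 = 212.7 K.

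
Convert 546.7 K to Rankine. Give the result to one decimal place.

984.1°R

In Celsius: 546.7 - 273.15 = 273.5500°C.
In Rankine: 273.5500 × 1.8 + 491.67 = 984.1°R.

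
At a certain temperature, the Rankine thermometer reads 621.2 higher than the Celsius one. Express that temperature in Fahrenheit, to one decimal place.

323.4°F

Let x be the Celsius reading; then the Rankine reading is 1.8·x + 491.67.
(1.8·x + 491.67) - x = 621.2  ⇒  (0.8)·x = 129.53  ⇒  x = 161.9125°C.
In Fahrenheit: 161.9125 × 1.8 + 32 = 323.4°F.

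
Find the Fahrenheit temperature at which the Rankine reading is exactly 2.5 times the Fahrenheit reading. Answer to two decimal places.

306.45°F

Let F be the Fahrenheit reading. The Rankine reading is R = 1·F + 459.67.
Require R = 2.5·F: 1·F + 459.67 = 2.5·F.
(-1.5)·F = -459.67  ⇒  F = 306.45.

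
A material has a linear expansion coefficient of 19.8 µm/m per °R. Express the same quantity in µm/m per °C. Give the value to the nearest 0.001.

The quantity depends on a temperature interval, so only the ratio of degree sizes applies; the offset between the scales is irrelevant.
A change of 1°C is a change of 1.8°R, so per °C the value is 19.8 × 1.8 = 35.640.

35.640 µm/m per °C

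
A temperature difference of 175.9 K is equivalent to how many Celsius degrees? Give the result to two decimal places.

Kelvin and Celsius degrees are the same size, so the interval is unchanged: 175.90.

175.90°C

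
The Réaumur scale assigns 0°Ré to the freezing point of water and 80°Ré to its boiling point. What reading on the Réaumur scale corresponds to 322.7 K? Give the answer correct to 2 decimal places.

39.64°Ré

First in Celsius: 322.7 - 273.15 = 49.5500°C.
Linearly onto the Réaumur scale: 0 + (49.5500 / 100) × (80 - 0) = 39.64°Ré.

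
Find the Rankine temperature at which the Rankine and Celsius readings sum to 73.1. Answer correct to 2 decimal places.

Let R be the Rankine reading. The Celsius reading is C = 5/9·R - 273.15.
Require R + C = 73.1: (14/9)·R - 273.15 = 73.1.
R = (73.1 + 273.15) / (14/9) = 222.59.

222.59°R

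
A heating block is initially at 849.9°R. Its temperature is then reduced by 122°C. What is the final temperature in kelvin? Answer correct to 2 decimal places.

350.17 K

Initial temperature in Celsius: (849.9 - 491.67) × 5/9 = 199.0167°C.
Final Celsius temperature: 199.0167 - 122.0000 = 77.0167°C.
In kelvin: 77.0167 + 273.15 = 350.17 K.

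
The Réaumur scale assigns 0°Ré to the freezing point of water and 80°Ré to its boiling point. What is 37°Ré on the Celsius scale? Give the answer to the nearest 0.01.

Linear interpolation between the fixed points: C = (37 - 0) × 100 / (80 - 0) = 46.2500°C.

46.25°C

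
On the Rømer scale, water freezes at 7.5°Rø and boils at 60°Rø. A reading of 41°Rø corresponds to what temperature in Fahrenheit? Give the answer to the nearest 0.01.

Linear interpolation between the fixed points: C = (41 - 7.5) × 100 / (60 - 7.5) = 63.8095°C.
Then 63.8095 × 1.8 + 32 = 146.86°F.

146.86°F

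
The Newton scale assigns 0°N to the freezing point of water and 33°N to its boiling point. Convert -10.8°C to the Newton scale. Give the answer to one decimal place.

Linearly onto the Newton scale: 0 + (-10.8000 / 100) × (33 - 0) = -3.6°N.

-3.6°N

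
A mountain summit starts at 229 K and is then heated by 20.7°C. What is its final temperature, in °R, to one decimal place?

Initial temperature in Celsius: 229 - 273.15 = -44.1500°C.
Final Celsius temperature: -44.1500 + 20.7000 = -23.4500°C.
In Rankine: -23.4500 × 1.8 + 491.67 = 449.5°R.

449.5°R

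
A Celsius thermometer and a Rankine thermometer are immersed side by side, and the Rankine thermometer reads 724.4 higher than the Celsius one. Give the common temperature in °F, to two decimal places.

555.64°F

Let x be the Celsius reading; then the Rankine reading is 1.8·x + 491.67.
(1.8·x + 491.67) - x = 724.4  ⇒  (0.8)·x = 232.73  ⇒  x = 290.9125°C.
In Fahrenheit: 290.9125 × 1.8 + 32 = 555.64°F.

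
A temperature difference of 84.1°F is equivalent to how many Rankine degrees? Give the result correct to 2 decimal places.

84.10°R

Fahrenheit and Rankine degrees are the same size, so the interval is unchanged: 84.10.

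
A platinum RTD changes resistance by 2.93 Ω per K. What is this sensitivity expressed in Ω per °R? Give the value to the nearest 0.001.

1.628 Ω per °R

Since only a temperature interval is involved, the additive offset between the scales drops out.
A change of 1°R is a change of 5/9 K, so per °R the value is 2.93 × 5/9 = 1.628.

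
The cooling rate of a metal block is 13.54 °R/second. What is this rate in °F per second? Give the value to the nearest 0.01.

The quantity depends on a temperature interval, so only the ratio of degree sizes applies; the offset between the scales is irrelevant.
A change of 1°R is a change of 1°F, so 13.54 × 1 = 13.54.

13.54 °F/second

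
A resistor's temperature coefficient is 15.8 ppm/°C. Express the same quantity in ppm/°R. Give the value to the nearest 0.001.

8.778 ppm/°R

Since only a temperature interval is involved, the additive offset between the scales drops out.
A change of 1°R is a change of 5/9°C, so per °R the value is 15.8 × 5/9 = 8.778.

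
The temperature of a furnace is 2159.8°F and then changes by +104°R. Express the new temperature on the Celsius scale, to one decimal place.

Initial temperature in Celsius: (2159.8 - 32) × 5/9 = 1182.1111°C.
The 104°R change is an interval, so only the factor 5/9 applies: +104 × 5/9 = +57.7778°C.
Final Celsius temperature: 1182.1111 + 57.7778 = 1239.8889°C.

1239.9°C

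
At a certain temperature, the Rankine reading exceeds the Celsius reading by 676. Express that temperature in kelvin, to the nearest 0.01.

503.56 K

Let x be the Celsius reading; then the Rankine reading is 1.8·x + 491.67.
(1.8·x + 491.67) - x = 676  ⇒  (0.8)·x = 184.33  ⇒  x = 230.4125°C.
In kelvin: 230.4125 + 273.15 = 503.56 K.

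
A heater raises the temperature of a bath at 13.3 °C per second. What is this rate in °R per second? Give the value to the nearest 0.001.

Since only a temperature interval is involved, the additive offset between the scales drops out.
A change of 1°C is a change of 1.8°R, so 13.3 × 1.8 = 23.940.

23.940 °R/second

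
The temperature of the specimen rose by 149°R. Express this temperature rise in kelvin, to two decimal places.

82.78 K

For a temperature interval the offset drops out; only the factor 5/9 applies.
149 × 5/9 = 82.78.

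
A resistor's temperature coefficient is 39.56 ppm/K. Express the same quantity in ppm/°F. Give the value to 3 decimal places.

21.978 ppm/°F

The quantity depends on a temperature interval, so only the ratio of degree sizes applies; the offset between the scales is irrelevant.
A change of 1°F is a change of 5/9 K, so per °F the value is 39.56 × 5/9 = 21.978.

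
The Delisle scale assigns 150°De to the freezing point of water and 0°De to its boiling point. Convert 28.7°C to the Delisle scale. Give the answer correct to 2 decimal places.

Linearly onto the Delisle scale: 150 + (28.7000 / 100) × (0 - 150) = 106.95°De.

106.95°De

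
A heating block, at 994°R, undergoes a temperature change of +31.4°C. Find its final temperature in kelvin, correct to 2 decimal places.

Initial temperature in Celsius: (994 - 491.67) × 5/9 = 279.0722°C.
Final Celsius temperature: 279.0722 + 31.4000 = 310.4722°C.
In kelvin: 310.4722 + 273.15 = 583.62 K.

583.62 K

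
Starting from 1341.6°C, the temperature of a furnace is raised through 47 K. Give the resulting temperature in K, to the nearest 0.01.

1661.75 K

The 47 K change is an interval; Kelvin and Celsius degrees are the same size, so ΔC = +47°C.
Final Celsius temperature: 1341.6000 + 47.0000 = 1388.6000°C.
In kelvin: 1388.6000 + 273.15 = 1661.75 K.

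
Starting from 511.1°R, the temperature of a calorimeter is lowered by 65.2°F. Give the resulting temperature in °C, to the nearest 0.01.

-25.43°C

Initial temperature in Celsius: (511.1 - 491.67) × 5/9 = 10.7944°C.
The 65.2°F change is an interval, so only the factor 5/9 applies: -65.2 × 5/9 = -36.2222°C.
Final Celsius temperature: 10.7944 - 36.2222 = -25.4278°C.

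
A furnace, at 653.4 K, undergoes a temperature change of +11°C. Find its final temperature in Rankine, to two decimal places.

1195.92°R

Initial temperature in Celsius: 653.4 - 273.15 = 380.2500°C.
Final Celsius temperature: 380.2500 + 11.0000 = 391.2500°C.
In Rankine: 391.2500 × 1.8 + 491.67 = 1195.92°R.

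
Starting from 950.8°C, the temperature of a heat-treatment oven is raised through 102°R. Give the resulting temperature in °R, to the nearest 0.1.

The 102°R change is an interval, so only the factor 5/9 applies: +102 × 5/9 = +56.6667°C.
Final Celsius temperature: 950.8000 + 56.6667 = 1007.4667°C.
In Rankine: 1007.4667 × 1.8 + 491.67 = 2305.1°R.

2305.1°R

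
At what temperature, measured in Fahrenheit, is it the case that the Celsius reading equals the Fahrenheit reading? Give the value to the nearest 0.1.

Let F be the Fahrenheit reading. The Celsius reading is C = 5/9·F - 17.7778.
Set C = F: 5/9·F - 17.7778 = F.
(-4/9)·F = 17.7778  ⇒  F = -40.0.

-40.0°F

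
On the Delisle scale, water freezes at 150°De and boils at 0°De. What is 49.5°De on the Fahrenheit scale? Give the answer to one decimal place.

Linear interpolation between the fixed points: C = (49.5 - 150) × 100 / (0 - 150) = 67.0000°C.
Then 67.0000 × 1.8 + 32 = 152.6°F.

152.6°F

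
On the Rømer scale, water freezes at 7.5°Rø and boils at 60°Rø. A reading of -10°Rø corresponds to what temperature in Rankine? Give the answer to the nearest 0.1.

Linear interpolation between the fixed points: C = (-10 - 7.5) × 100 / (60 - 7.5) = -33.3333°C.
Then -33.3333 × 1.8 + 491.67 = 431.7°R.

431.7°R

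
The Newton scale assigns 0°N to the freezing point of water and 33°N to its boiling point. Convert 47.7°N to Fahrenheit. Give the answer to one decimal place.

Linear interpolation between the fixed points: C = (47.7 - 0) × 100 / (33 - 0) = 144.5455°C.
Then 144.5455 × 1.8 + 32 = 292.2°F.

292.2°F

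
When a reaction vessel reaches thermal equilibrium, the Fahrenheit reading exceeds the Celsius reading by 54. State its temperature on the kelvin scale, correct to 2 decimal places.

300.65 K

Let x be the Fahrenheit reading; then the Celsius reading is 5/9·x - 17.7778.
(5/9·x - 17.7778) - x = -54  ⇒  (-4/9)·x = -36.2222  ⇒  x = 81.5000°F.
In Celsius: (81.5 - 32) × 5/9 = 27.5000°C.
In kelvin: 27.5000 + 273.15 = 300.65 K.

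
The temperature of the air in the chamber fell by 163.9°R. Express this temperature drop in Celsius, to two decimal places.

91.06°C

An interval of 1°R corresponds to 5/9°C.
163.9 × 5/9 = 91.06.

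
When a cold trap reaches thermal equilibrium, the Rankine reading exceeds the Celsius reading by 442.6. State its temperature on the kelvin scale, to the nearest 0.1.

211.8 K

Let x be the Celsius reading; then the Rankine reading is 1.8·x + 491.67.
(1.8·x + 491.67) - x = 442.6  ⇒  (0.8)·x = -49.07  ⇒  x = -61.3375°C.
In kelvin: -61.3375 + 273.15 = 211.8 K.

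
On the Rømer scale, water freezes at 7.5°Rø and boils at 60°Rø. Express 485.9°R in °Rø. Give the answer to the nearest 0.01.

5.82°Rø

First in Celsius: (485.9 - 491.67) × 5/9 = -3.2056°C.
Linearly onto the Rømer scale: 7.5 + (-3.2056 / 100) × (60 - 7.5) = 5.82°Rø.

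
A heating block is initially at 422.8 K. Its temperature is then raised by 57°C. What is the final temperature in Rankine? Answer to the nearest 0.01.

Initial temperature in Celsius: 422.8 - 273.15 = 149.6500°C.
Final Celsius temperature: 149.6500 + 57.0000 = 206.6500°C.
In Rankine: 206.6500 × 1.8 + 491.67 = 863.64°R.

863.64°R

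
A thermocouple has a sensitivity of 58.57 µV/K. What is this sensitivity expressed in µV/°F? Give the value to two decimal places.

Since only a temperature interval is involved, the additive offset between the scales drops out.
A change of 1°F is a change of 5/9 K, so per °F the value is 58.57 × 5/9 = 32.54.

32.54 µV/°F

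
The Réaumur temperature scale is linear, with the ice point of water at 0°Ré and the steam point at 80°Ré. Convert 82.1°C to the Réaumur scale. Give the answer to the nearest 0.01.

65.68°Ré

Linearly onto the Réaumur scale: 0 + (82.1000 / 100) × (80 - 0) = 65.68°Ré.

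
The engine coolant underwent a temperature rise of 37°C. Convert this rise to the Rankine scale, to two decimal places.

Only the scale ratio 1.8 matters for a change in temperature.
37 × 1.8 = 66.60.

66.60°R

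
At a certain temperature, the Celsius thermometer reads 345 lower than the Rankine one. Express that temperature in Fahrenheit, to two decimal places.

Let x be the Rankine reading; then the Celsius reading is 5/9·x - 273.15.
(5/9·x - 273.15) - x = -345  ⇒  (-4/9)·x = -71.85  ⇒  x = 161.6625°R.
In Celsius: (161.6625 - 491.67) × 5/9 = -183.3375°C.
In Fahrenheit: -183.3375 × 1.8 + 32 = -298.01°F.

-298.01°F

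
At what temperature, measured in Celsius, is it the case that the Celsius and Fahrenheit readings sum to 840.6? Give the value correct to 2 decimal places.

288.79°C

Let C be the Celsius reading. The Fahrenheit reading is F = 1.8·C + 32.
Require C + F = 840.6: (2.8)·C + 32 = 840.6.
C = (840.6 - 32) / (2.8) = 288.79.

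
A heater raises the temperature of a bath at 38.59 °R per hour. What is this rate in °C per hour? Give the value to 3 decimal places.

Since only a temperature interval is involved, the additive offset between the scales drops out.
A change of 1°R is a change of 5/9°C, so 38.59 × 5/9 = 21.439.

21.439 °C/hour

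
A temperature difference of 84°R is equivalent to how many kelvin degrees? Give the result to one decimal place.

46.7 K

For a temperature interval the offset drops out; only the factor 5/9 applies.
84 × 5/9 = 46.7.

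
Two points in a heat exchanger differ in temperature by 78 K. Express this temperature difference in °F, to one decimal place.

140.4°F

An interval of 1 K corresponds to 1.8°F.
78 × 1.8 = 140.4.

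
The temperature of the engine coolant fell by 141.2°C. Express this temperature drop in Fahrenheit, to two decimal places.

An interval of 1°C corresponds to 1.8°F.
141.2 × 1.8 = 254.16.

254.16°F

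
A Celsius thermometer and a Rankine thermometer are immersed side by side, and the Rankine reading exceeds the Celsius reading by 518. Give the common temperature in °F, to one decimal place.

Let x be the Celsius reading; then the Rankine reading is 1.8·x + 491.67.
(1.8·x + 491.67) - x = 518  ⇒  (0.8)·x = 26.33  ⇒  x = 32.9125°C.
In Fahrenheit: 32.9125 × 1.8 + 32 = 91.2°F.

91.2°F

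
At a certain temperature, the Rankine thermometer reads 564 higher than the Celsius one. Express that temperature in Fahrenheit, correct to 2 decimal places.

194.74°F

Let x be the Celsius reading; then the Rankine reading is 1.8·x + 491.67.
(1.8·x + 491.67) - x = 564  ⇒  (0.8)·x = 72.33  ⇒  x = 90.4125°C.
In Fahrenheit: 90.4125 × 1.8 + 32 = 194.74°F.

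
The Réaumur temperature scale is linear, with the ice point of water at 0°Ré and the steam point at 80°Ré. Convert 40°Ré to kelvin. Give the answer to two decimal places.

Linear interpolation between the fixed points: C = (40 - 0) × 100 / (80 - 0) = 50.0000°C.
Then 50.0000 + 273.15 = 323.15 K.

323.15 K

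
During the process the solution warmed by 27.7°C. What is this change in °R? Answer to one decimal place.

For a temperature interval the offset drops out; only the factor 1.8 applies.
27.7 × 1.8 = 49.9.

49.9°R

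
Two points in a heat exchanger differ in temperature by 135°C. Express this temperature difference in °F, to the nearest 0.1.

243.0°F

An interval of 1°C corresponds to 1.8°F.
135 × 1.8 = 243.0.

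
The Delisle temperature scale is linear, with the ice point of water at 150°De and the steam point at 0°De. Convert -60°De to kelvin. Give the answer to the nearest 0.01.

Linear interpolation between the fixed points: C = (-60 - 150) × 100 / (0 - 150) = 140.0000°C.
Then 140.0000 + 273.15 = 413.15 K.

413.15 K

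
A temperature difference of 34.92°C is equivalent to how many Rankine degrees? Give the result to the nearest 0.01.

An interval of 1°C corresponds to 1.8°R.
34.92 × 1.8 = 62.86.

62.86°R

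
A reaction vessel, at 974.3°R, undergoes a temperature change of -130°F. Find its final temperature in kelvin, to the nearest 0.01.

Initial temperature in Celsius: (974.3 - 491.67) × 5/9 = 268.1278°C.
The 130°F change is an interval, so only the factor 5/9 applies: -130 × 5/9 = -72.2222°C.
Final Celsius temperature: 268.1278 - 72.2222 = 195.9056°C.
In kelvin: 195.9056 + 273.15 = 469.06 K.

469.06 K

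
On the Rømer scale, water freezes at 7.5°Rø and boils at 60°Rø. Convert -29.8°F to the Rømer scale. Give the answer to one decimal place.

First in Celsius: (-29.8 - 32) × 5/9 = -34.3333°C.
Linearly onto the Rømer scale: 7.5 + (-34.3333 / 100) × (60 - 7.5) = -10.5°Rø.

-10.5°Rø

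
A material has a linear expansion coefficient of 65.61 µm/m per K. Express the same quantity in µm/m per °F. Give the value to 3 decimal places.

36.450 µm/m per °F

Since only a temperature interval is involved, the additive offset between the scales drops out.
A change of 1°F is a change of 5/9 K, so per °F the value is 65.61 × 5/9 = 36.450.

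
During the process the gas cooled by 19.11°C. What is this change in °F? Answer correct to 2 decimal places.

34.40°F

An interval of 1°C corresponds to 1.8°F.
19.11 × 1.8 = 34.40.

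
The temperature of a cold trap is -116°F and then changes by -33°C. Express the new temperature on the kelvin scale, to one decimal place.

157.9 K

Initial temperature in Celsius: (-116 - 32) × 5/9 = -82.2222°C.
Final Celsius temperature: -82.2222 - 33.0000 = -115.2222°C.
In kelvin: -115.2222 + 273.15 = 157.9 K.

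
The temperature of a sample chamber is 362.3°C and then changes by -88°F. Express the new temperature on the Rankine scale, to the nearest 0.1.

The 88°F change is an interval, so only the factor 5/9 applies: -88 × 5/9 = -48.8889°C.
Final Celsius temperature: 362.3000 - 48.8889 = 313.4111°C.
In Rankine: 313.4111 × 1.8 + 491.67 = 1055.8°R.

1055.8°R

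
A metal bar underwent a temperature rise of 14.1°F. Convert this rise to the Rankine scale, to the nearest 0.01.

14.10°R

Fahrenheit and Rankine degrees are the same size, so the interval is unchanged: 14.10.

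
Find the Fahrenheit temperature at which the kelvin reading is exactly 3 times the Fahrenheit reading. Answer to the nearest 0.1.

104.5°F

Let F be the Fahrenheit reading. The kelvin reading is K = 5/9·F + 255.372.
Require K = 3·F: 5/9·F + 255.372 = 3·F.
(-22/9)·F = -255.372  ⇒  F = 104.5.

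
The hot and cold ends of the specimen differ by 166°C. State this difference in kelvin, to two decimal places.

166.00 K

Celsius and kelvin degrees are the same size, so the interval is unchanged: 166.00.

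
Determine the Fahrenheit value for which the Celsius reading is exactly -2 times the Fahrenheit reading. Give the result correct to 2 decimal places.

6.96°F

Let F be the Fahrenheit reading. The Celsius reading is C = 5/9·F - 17.7778.
Require C = -2·F: 5/9·F - 17.7778 = -2·F.
(23/9)·F = 17.7778  ⇒  F = 6.96.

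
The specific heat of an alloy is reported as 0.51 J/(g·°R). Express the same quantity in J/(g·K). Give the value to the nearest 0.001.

0.918 J/(g·K)

Since only a temperature interval is involved, the additive offset between the scales drops out.
A change of 1 K is a change of 1.8°R, so per K the value is 0.51 × 1.8 = 0.918.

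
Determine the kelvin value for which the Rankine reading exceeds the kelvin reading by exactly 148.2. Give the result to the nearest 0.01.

185.25 K

Let K be the kelvin reading. The Rankine reading is R = 1.8·K.
Require R - K = 148.2: (0.8)·K = 148.2.
K = (148.2) / (0.8) = 185.25.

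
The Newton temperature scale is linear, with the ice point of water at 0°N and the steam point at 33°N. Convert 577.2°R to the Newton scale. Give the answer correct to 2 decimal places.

15.68°N

First in Celsius: (577.2 - 491.67) × 5/9 = 47.5167°C.
Linearly onto the Newton scale: 0 + (47.5167 / 100) × (33 - 0) = 15.68°N.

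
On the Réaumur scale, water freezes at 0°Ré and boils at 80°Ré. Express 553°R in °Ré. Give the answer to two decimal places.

First in Celsius: (553 - 491.67) × 5/9 = 34.0722°C.
Linearly onto the Réaumur scale: 0 + (34.0722 / 100) × (80 - 0) = 27.26°Ré.

27.26°Ré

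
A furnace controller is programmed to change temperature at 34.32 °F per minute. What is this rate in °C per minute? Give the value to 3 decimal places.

19.067 °C/minute

Since only a temperature interval is involved, the additive offset between the scales drops out.
A change of 1°F is a change of 5/9°C, so 34.32 × 5/9 = 19.067.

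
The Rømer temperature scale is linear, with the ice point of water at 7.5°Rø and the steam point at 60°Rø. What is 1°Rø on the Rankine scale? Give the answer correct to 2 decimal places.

469.38°R

Linear interpolation between the fixed points: C = (1 - 7.5) × 100 / (60 - 7.5) = -12.3810°C.
Then -12.3810 × 1.8 + 491.67 = 469.38°R.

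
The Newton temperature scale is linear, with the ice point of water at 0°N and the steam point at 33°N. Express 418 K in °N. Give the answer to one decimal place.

First in Celsius: 418 - 273.15 = 144.8500°C.
Linearly onto the Newton scale: 0 + (144.8500 / 100) × (33 - 0) = 47.8°N.

47.8°N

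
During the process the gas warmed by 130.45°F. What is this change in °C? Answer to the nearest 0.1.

Only the scale ratio 5/9 matters for a change in temperature.
130.45 × 5/9 = 72.5.

72.5°C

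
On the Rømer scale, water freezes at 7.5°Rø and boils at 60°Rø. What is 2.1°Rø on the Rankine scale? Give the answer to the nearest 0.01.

Linear interpolation between the fixed points: C = (2.1 - 7.5) × 100 / (60 - 7.5) = -10.2857°C.
Then -10.2857 × 1.8 + 491.67 = 473.16°R.

473.16°R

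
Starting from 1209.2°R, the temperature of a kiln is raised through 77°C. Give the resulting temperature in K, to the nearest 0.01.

Initial temperature in Celsius: (1209.2 - 491.67) × 5/9 = 398.6278°C.
Final Celsius temperature: 398.6278 + 77.0000 = 475.6278°C.
In kelvin: 475.6278 + 273.15 = 748.78 K.

748.78 K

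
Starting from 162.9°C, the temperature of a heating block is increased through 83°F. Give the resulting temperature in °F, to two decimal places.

The 83°F change is an interval, so only the factor 5/9 applies: +83 × 5/9 = +46.1111°C.
Final Celsius temperature: 162.9000 + 46.1111 = 209.0111°C.
In Fahrenheit: 209.0111 × 1.8 + 32 = 408.22°F.

408.22°F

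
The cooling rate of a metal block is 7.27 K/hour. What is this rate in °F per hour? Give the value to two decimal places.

13.09 °F/hour

The quantity depends on a temperature interval, so only the ratio of degree sizes applies; the offset between the scales is irrelevant.
A change of 1 K is a change of 1.8°F, so 7.27 × 1.8 = 13.09.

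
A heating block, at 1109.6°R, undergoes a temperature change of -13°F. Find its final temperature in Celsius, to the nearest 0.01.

336.07°C

Initial temperature in Celsius: (1109.6 - 491.67) × 5/9 = 343.2944°C.
The 13°F change is an interval, so only the factor 5/9 applies: -13 × 5/9 = -7.2222°C.
Final Celsius temperature: 343.2944 - 7.2222 = 336.0722°C.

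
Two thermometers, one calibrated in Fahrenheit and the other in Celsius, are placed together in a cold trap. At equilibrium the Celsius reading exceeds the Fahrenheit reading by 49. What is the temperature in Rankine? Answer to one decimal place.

309.4°R

Let x be the Fahrenheit reading; then the Celsius reading is 5/9·x - 17.7778.
(5/9·x - 17.7778) - x = 49  ⇒  (-4/9)·x = 66.7778  ⇒  x = -150.2500°F.
In Celsius: (-150.25 - 32) × 5/9 = -101.2500°C.
In Rankine: -101.2500 × 1.8 + 491.67 = 309.4°R.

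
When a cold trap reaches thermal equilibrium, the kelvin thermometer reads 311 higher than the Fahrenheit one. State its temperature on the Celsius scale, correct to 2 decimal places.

-87.31°C

Let x be the Fahrenheit reading; then the kelvin reading is 5/9·x + 255.372.
(5/9·x + 255.372) - x = 311  ⇒  (-4/9)·x = 55.6278  ⇒  x = -125.1625°F.
In Celsius: (-125.1625 - 32) × 5/9 = -87.31°C.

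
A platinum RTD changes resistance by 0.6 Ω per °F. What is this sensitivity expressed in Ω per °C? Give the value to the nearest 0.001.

Since only a temperature interval is involved, the additive offset between the scales drops out.
A change of 1°C is a change of 1.8°F, so per °C the value is 0.6 × 1.8 = 1.080.

1.080 Ω per °C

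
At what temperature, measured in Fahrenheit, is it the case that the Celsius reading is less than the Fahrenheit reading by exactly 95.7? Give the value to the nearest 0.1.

175.3°F

Let F be the Fahrenheit reading. The Celsius reading is C = 5/9·F - 17.7778.
Require C - F = -95.7: (-4/9)·F - 17.7778 = -95.7.
F = (-95.7 + 17.7778) / (-4/9) = 175.3.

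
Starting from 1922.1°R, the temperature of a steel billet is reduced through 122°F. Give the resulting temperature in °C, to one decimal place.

Initial temperature in Celsius: (1922.1 - 491.67) × 5/9 = 794.6833°C.
The 122°F change is an interval, so only the factor 5/9 applies: -122 × 5/9 = -67.7778°C.
Final Celsius temperature: 794.6833 - 67.7778 = 726.9056°C.

726.9°C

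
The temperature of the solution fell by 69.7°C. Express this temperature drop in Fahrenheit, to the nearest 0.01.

For a temperature interval the offset drops out; only the factor 1.8 applies.
69.7 × 1.8 = 125.46.

125.46°F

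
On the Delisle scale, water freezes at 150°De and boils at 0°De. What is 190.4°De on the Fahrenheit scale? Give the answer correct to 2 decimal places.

Linear interpolation between the fixed points: C = (190.4 - 150) × 100 / (0 - 150) = -26.9333°C.
Then -26.9333 × 1.8 + 32 = -16.48°F.

-16.48°F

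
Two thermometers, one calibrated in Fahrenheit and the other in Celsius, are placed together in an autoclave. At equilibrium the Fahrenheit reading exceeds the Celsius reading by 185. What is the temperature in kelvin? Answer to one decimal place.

464.4 K

Let x be the Fahrenheit reading; then the Celsius reading is 5/9·x - 17.7778.
(5/9·x - 17.7778) - x = -185  ⇒  (-4/9)·x = -167.222  ⇒  x = 376.2500°F.
In Celsius: (376.25 - 32) × 5/9 = 191.2500°C.
In kelvin: 191.2500 + 273.15 = 464.4 K.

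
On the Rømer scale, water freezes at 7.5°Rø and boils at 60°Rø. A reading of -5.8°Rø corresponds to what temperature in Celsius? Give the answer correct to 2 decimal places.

Linear interpolation between the fixed points: C = (-5.8 - 7.5) × 100 / (60 - 7.5) = -25.3333°C.

-25.33°C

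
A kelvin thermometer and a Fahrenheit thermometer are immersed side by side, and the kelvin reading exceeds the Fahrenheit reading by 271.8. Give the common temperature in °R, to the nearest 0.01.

Let x be the kelvin reading; then the Fahrenheit reading is 1.8·x - 459.67.
(1.8·x - 459.67) - x = -271.8  ⇒  (0.8)·x = 187.87  ⇒  x = 234.8375 K.
In Celsius: 234.8375 - 273.15 = -38.3125°C.
In Rankine: -38.3125 × 1.8 + 491.67 = 422.71°R.

422.71°R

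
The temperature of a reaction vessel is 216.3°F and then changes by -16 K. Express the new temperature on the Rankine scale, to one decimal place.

647.2°R

Initial temperature in Celsius: (216.3 - 32) × 5/9 = 102.3889°C.
The 16 K change is an interval; Kelvin and Celsius degrees are the same size, so ΔC = -16°C.
Final Celsius temperature: 102.3889 - 16.0000 = 86.3889°C.
In Rankine: 86.3889 × 1.8 + 491.67 = 647.2°R.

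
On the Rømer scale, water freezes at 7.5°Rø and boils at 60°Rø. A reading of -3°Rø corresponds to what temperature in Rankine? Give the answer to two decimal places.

455.67°R

Linear interpolation between the fixed points: C = (-3 - 7.5) × 100 / (60 - 7.5) = -20.0000°C.
Then -20.0000 × 1.8 + 491.67 = 455.67°R.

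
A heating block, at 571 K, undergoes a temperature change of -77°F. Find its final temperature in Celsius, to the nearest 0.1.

255.1°C

Initial temperature in Celsius: 571 - 273.15 = 297.8500°C.
The 77°F change is an interval, so only the factor 5/9 applies: -77 × 5/9 = -42.7778°C.
Final Celsius temperature: 297.8500 - 42.7778 = 255.0722°C.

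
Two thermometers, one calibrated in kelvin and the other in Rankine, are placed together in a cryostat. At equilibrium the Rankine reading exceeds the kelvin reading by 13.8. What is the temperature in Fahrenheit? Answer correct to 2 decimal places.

Let x be the kelvin reading; then the Rankine reading is 1.8·x.
(1.8·x) - x = 13.8  ⇒  (0.8)·x = 13.8  ⇒  x = 17.2500 K.
In Celsius: 17.25 - 273.15 = -255.9000°C.
In Fahrenheit: -255.9000 × 1.8 + 32 = -428.62°F.

-428.62°F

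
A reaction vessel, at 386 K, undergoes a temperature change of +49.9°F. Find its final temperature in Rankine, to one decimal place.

Initial temperature in Celsius: 386 - 273.15 = 112.8500°C.
The 49.9°F change is an interval, so only the factor 5/9 applies: +49.9 × 5/9 = +27.7222°C.
Final Celsius temperature: 112.8500 + 27.7222 = 140.5722°C.
In Rankine: 140.5722 × 1.8 + 491.67 = 744.7°R.

744.7°R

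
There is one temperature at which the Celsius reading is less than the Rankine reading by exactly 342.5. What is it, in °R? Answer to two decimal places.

156.04°R

Let R be the Rankine reading. The Celsius reading is C = 5/9·R - 273.15.
Require C - R = -342.5: (-4/9)·R - 273.15 = -342.5.
R = (-342.5 + 273.15) / (-4/9) = 156.04.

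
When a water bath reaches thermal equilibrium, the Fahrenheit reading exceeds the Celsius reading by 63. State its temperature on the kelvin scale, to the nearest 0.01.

311.90 K

Let x be the Fahrenheit reading; then the Celsius reading is 5/9·x - 17.7778.
(5/9·x - 17.7778) - x = -63  ⇒  (-4/9)·x = -45.2222  ⇒  x = 101.7500°F.
In Celsius: (101.75 - 32) × 5/9 = 38.7500°C.
In kelvin: 38.7500 + 273.15 = 311.90 K.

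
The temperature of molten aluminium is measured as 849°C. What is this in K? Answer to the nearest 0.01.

1122.15 K

In kelvin: 849.0000 + 273.15 = 1122.15 K.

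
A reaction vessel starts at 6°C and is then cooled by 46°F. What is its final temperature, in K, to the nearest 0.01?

The 46°F change is an interval, so only the factor 5/9 applies: -46 × 5/9 = -25.5556°C.
Final Celsius temperature: 6.0000 - 25.5556 = -19.5556°C.
In kelvin: -19.5556 + 273.15 = 253.59 K.

253.59 K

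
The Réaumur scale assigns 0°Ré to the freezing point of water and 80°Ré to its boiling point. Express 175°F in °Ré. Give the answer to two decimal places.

First in Celsius: (175 - 32) × 5/9 = 79.4444°C.
Linearly onto the Réaumur scale: 0 + (79.4444 / 100) × (80 - 0) = 63.56°Ré.

63.56°Ré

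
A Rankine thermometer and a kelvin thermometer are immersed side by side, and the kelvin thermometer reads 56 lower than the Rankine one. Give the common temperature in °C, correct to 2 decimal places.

-203.15°C

Let x be the Rankine reading; then the kelvin reading is 5/9·x.
(5/9·x) - x = -56  ⇒  (-4/9)·x = -56  ⇒  x = 126.0000°R.
In Celsius: (126 - 491.67) × 5/9 = -203.15°C.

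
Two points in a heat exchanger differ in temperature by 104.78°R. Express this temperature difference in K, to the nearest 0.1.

58.2 K

Only the scale ratio 5/9 matters for a change in temperature.
104.78 × 5/9 = 58.2.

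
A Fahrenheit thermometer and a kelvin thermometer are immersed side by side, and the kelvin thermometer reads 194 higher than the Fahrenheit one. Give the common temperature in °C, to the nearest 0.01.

Let x be the Fahrenheit reading; then the kelvin reading is 5/9·x + 255.372.
(5/9·x + 255.372) - x = 194  ⇒  (-4/9)·x = -61.3722  ⇒  x = 138.0875°F.
In Celsius: (138.0875 - 32) × 5/9 = 58.94°C.

58.94°C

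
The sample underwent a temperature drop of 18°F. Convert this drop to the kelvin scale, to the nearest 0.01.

10.00 K

Only the scale ratio 5/9 matters for a change in temperature.
18 × 5/9 = 10.00.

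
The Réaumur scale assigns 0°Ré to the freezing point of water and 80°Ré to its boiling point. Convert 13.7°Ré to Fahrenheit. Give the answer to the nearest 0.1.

62.8°F

Linear interpolation between the fixed points: C = (13.7 - 0) × 100 / (80 - 0) = 17.1250°C.
Then 17.1250 × 1.8 + 32 = 62.8°F.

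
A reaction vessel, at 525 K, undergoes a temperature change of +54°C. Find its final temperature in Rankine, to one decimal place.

1042.2°R

Initial temperature in Celsius: 525 - 273.15 = 251.8500°C.
Final Celsius temperature: 251.8500 + 54.0000 = 305.8500°C.
In Rankine: 305.8500 × 1.8 + 491.67 = 1042.2°R.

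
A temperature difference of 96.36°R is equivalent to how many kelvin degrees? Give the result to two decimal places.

Only the scale ratio 5/9 matters for a change in temperature.
96.36 × 5/9 = 53.53.

53.53 K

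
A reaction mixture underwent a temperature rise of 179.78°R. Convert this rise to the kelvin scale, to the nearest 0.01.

99.88 K

An interval of 1°R corresponds to 5/9 K.
179.78 × 5/9 = 99.88.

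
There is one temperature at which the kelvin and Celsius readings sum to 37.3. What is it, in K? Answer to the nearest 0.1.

155.2 K

Let K be the kelvin reading. The Celsius reading is C = 1·K - 273.15.
Require K + C = 37.3: (2)·K - 273.15 = 37.3.
K = (37.3 + 273.15) / (2) = 155.2.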